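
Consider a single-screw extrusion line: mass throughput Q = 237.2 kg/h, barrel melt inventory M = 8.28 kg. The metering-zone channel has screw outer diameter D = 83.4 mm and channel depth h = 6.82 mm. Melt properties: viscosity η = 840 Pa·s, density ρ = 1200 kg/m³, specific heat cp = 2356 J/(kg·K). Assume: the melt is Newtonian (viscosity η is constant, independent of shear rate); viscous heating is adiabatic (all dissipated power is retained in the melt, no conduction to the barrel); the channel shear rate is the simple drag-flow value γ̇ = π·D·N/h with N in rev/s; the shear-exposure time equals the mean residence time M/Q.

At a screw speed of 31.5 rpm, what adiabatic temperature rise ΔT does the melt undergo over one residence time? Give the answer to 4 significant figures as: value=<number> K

Convert throughput: Q = 237.2 kg/h = 237.2/3600 = 0.0658889 kg/s
t_res = M / Q_s = 8.28 / 0.0658889 = 125.666 s
Convert to SI: D = 0.0834 m, h = 0.00682 m, N = 31.5/60 = 0.525 rev/s
Shear rate: γ̇ = πDN/h = π·0.0834·0.525/0.00682 = 20.1693 s⁻¹
Adiabatic rise: ΔT = η γ̇² t_res / (ρ cp) = 840·(20.1693)²·125.666 / (1200·2356) = 15.1888 K

value=15.19 K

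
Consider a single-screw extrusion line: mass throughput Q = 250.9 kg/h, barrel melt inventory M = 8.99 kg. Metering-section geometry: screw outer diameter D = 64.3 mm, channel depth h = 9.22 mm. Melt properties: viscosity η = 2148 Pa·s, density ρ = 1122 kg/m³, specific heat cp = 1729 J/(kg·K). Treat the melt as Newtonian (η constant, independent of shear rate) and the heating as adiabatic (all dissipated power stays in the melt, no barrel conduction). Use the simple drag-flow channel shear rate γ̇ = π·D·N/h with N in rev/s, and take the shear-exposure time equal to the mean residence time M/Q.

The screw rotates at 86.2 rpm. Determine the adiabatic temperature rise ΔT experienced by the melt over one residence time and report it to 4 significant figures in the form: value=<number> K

Throughput in SI: Q_s = 250.9 kg/h ÷ 3600 s/h = 0.0696944 kg/s
t_res = M / Q_s = 8.99 / 0.0696944 = 128.992 s
Convert to SI: D = 0.0643 m, h = 0.00922 m, N = 86.2/60 = 1.43667 rev/s
γ̇ = π D N / h = (π)(0.0643)(1.43667) / 0.00922 = 31.4765 s⁻¹
ΔT = η·γ̇²·t_res / (ρ·cp) = 2148 · (31.4765)² · 128.992 / (1122 · 1729) = 141.508 K

value=141.5 K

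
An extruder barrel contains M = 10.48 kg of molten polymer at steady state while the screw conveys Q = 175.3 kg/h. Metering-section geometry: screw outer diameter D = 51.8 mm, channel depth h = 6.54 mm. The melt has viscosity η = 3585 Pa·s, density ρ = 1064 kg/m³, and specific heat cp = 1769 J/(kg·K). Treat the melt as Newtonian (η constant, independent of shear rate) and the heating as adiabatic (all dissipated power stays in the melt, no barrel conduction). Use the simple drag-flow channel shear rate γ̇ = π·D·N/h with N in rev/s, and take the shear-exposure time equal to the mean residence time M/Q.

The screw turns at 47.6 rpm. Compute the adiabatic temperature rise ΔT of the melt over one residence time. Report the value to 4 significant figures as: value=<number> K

value=159.7 K

Throughput in SI: Q_s = 175.3 kg/h ÷ 3600 s/h = 0.0486944 kg/s
t_res = M / Q_s = 10.48 / 0.0486944 = 215.22 s
Geometry in metres: D = 51.8 mm → 0.0518 m, h = 6.54 mm → 0.00654 m; screw speed N = 47.6 rpm = 0.793333 rev/s
γ̇ = π·D·N / h = π · 0.0518 · 0.793333 / 0.00654 = 19.7405 s⁻¹
ΔT = η·γ̇²·t_res / (ρ·cp) = 3585 · (19.7405)² · 215.22 / (1064 · 1769) = 159.741 K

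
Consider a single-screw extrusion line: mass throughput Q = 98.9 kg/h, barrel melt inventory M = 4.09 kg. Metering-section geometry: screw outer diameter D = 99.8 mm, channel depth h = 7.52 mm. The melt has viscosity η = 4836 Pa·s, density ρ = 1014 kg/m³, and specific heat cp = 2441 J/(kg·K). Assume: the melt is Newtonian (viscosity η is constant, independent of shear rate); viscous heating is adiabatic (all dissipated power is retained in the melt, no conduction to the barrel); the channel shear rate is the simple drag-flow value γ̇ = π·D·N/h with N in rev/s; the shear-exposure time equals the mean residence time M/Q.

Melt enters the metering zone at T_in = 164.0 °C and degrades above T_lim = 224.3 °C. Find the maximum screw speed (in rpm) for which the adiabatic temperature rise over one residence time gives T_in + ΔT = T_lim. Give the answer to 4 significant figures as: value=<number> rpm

value=20.72 rpm

Throughput in SI: Q_s = 98.9 kg/h ÷ 3600 s/h = 0.0274722 kg/s
t_res = M / Q_s = 4.09 ÷ 0.0274722 = 148.878 s
Convert to metres: D = 0.0998 m, h = 0.00752 m
ΔT_a = T_lim − T_in = 224.3 − 164.0 = 60.3 K
Invert ΔT = ηγ̇²t_res/(ρcp) for γ̇: γ̇_max² = ΔT_a ρ cp / (η t_res) = 60.3·1014·2441 / (4836·148.878) = 207.304 s⁻²
γ̇_max = sqrt(207.304) = 14.398 s⁻¹
N_max = γ̇_max h / (πD) = 14.398·0.00752/(π·0.0998) = 0.345335 rev/s → ×60 = 20.7201 rpm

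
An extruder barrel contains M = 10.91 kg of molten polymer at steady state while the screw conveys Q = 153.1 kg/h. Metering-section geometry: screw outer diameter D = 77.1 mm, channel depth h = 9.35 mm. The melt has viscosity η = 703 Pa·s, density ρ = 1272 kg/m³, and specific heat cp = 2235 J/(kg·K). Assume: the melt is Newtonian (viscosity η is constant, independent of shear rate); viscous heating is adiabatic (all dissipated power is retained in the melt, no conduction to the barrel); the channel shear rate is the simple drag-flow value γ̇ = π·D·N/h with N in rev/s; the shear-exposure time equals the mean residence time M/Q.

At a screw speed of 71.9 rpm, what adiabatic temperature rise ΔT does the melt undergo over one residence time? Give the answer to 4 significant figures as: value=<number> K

value=61.13 K

Convert throughput: Q = 153.1 kg/h = 153.1/3600 = 0.0425278 kg/s
Mean residence time: t_res = M/Q_s = 10.91 kg / 0.0425278 kg/s = 256.538 s
Convert to SI: D = 0.0771 m, h = 0.00935 m, N = 71.9/60 = 1.19833 rev/s
γ̇ = π·D·N / h = π · 0.0771 · 1.19833 / 0.00935 = 31.0435 s⁻¹
ΔT = η·γ̇²·t_res / (ρ·cp) = 703 · (31.0435)² · 256.538 / (1272 · 2235) = 61.1341 K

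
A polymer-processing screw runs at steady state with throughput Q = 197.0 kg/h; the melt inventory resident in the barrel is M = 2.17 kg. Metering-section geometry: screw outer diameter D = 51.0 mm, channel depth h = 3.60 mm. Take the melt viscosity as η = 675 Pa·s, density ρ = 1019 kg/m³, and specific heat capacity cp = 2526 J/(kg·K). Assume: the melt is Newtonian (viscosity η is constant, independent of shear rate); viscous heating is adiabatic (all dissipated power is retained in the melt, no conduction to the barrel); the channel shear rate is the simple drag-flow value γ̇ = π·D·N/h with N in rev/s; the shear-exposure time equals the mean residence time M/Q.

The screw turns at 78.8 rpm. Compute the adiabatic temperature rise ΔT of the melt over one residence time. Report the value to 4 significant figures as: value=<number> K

Q_s = Q / 3600 = 197.0 / 3600 = 0.0547222 kg/s
t_res = M / Q_s = 2.17 ÷ 0.0547222 = 39.6548 s
Geometry in metres: D = 51.0 mm → 0.051 m, h = 3.60 mm → 0.0036 m; screw speed N = 78.8 rpm = 1.31333 rev/s
γ̇ = π D N / h = (π)(0.051)(1.31333) / 0.0036 = 58.4511 s⁻¹
ΔT = η·γ̇²·t_res / (ρ·cp) = 675 · (58.4511)² · 39.6548 / (1019 · 2526) = 35.5285 K

value=35.53 K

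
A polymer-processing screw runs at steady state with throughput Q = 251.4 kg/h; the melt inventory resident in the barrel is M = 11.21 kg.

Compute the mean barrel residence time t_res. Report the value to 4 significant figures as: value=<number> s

value=160.5 s

Throughput in SI: Q_s = 251.4 kg/h ÷ 3600 s/h = 0.0698333 kg/s
Mean residence time: t_res = M/Q_s = 11.21 kg / 0.0698333 kg/s = 160.525 s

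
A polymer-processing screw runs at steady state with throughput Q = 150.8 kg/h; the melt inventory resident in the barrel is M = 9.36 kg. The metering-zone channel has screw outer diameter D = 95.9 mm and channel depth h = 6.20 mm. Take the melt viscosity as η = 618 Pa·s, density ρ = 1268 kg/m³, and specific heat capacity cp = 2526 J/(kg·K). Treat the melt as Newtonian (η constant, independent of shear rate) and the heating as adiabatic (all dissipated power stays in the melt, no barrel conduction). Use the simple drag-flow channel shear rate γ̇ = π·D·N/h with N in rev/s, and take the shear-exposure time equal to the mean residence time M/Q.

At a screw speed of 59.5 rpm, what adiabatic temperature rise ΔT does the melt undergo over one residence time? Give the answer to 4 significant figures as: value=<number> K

value=100.1 K

Q_s = Q / 3600 = 150.8 / 3600 = 0.0418889 kg/s
Mean residence time: t_res = M/Q_s = 9.36 kg / 0.0418889 kg/s = 223.448 s
Convert to SI: D = 0.0959 m, h = 0.0062 m, N = 59.5/60 = 0.991667 rev/s
γ̇ = π·D·N / h = π · 0.0959 · 0.991667 / 0.0062 = 48.1884 s⁻¹
Adiabatic rise: ΔT = η γ̇² t_res / (ρ cp) = 618·(48.1884)²·223.448 / (1268·2526) = 100.115 K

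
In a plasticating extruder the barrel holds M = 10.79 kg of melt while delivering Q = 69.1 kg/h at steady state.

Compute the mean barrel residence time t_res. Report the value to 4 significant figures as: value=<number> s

Throughput in SI: Q_s = 69.1 kg/h ÷ 3600 s/h = 0.0191944 kg/s
Mean residence time: t_res = M/Q_s = 10.79 kg / 0.0191944 kg/s = 562.142 s

value=562.1 s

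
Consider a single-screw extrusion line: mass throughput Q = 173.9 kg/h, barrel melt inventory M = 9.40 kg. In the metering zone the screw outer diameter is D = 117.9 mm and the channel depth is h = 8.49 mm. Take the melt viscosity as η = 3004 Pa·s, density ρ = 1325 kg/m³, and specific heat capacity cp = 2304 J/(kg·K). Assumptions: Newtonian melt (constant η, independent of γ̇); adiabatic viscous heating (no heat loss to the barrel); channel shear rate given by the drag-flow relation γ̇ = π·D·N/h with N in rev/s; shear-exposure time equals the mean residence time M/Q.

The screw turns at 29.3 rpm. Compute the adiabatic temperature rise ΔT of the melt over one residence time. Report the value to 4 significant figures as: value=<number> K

value=86.91 K

Throughput in SI: Q_s = 173.9 kg/h ÷ 3600 s/h = 0.0483056 kg/s
t_res = M / Q_s = 9.40 ÷ 0.0483056 = 194.595 s
Geometry in metres: D = 117.9 mm → 0.1179 m, h = 8.49 mm → 0.00849 m; screw speed N = 29.3 rpm = 0.488333 rev/s
γ̇ = π D N / h = (π)(0.1179)(0.488333) / 0.00849 = 21.3045 s⁻¹
ΔT = η·γ̇²·t_res/(ρ·cp) = [3004 × 21.3045² × 194.595] / [1325 × 2304] = 86.9115 K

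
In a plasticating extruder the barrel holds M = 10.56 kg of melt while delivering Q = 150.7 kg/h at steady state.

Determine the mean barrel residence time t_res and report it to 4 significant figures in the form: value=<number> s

Throughput in SI: Q_s = 150.7 kg/h ÷ 3600 s/h = 0.0418611 kg/s
t_res = M / Q_s = 10.56 / 0.0418611 = 252.263 s

value=252.3 s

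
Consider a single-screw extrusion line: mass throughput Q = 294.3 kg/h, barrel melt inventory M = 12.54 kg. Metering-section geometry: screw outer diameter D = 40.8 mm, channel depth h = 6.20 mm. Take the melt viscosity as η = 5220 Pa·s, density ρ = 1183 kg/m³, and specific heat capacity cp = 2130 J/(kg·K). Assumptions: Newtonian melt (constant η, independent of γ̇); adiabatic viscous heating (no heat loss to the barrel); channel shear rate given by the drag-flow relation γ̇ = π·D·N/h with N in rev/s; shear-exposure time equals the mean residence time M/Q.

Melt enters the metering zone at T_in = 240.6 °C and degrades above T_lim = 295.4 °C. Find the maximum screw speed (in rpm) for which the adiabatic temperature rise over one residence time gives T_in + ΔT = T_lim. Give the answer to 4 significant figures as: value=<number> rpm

Throughput in SI: Q_s = 294.3 kg/h ÷ 3600 s/h = 0.08175 kg/s
Mean residence time: t_res = M/Q_s = 12.54 kg / 0.08175 kg/s = 153.394 s
D = 40.8 mm = 0.0408 m;  h = 6.20 mm = 0.0062 m
Allowable rise: ΔT_a = T_lim − T_in = 295.4 − 240.6 = 54.8 K
γ̇_max² = ΔT_a·ρ·cp/(η·t_res) = 54.8·1183·2130/(5220·153.394) = 172.451 s⁻²
γ̇_max = sqrt(172.451) = 13.132 s⁻¹
N_max = γ̇_max h / (πD) = 13.132·0.0062/(π·0.0408) = 0.635205 rev/s → ×60 = 38.1123 rpm

value=38.11 rpm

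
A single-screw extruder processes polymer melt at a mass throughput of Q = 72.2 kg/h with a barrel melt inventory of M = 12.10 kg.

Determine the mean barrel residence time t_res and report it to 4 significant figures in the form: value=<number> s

value=603.3 s

Q_s = Q / 3600 = 72.2 / 3600 = 0.0200556 kg/s
Mean residence time: t_res = M/Q_s = 12.10 kg / 0.0200556 kg/s = 603.324 s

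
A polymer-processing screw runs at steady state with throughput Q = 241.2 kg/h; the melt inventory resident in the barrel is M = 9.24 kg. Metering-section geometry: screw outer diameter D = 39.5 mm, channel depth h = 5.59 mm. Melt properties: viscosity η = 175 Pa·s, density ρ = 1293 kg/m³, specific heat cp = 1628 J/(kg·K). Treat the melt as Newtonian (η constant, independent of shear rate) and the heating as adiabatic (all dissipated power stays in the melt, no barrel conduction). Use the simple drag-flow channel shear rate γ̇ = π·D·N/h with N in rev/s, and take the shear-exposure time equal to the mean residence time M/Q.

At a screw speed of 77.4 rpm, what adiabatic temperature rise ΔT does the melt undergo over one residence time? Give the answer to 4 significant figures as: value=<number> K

value=9.402 K

Q_s = Q / 3600 = 241.2 / 3600 = 0.067 kg/s
t_res = M / Q_s = 9.24 ÷ 0.067 = 137.91 s
Geometry in metres: D = 39.5 mm → 0.0395 m, h = 5.59 mm → 0.00559 m; screw speed N = 77.4 rpm = 1.29 rev/s
γ̇ = π·D·N / h = π · 0.0395 · 1.29 / 0.00559 = 28.6368 s⁻¹
ΔT = η·γ̇²·t_res / (ρ·cp) = 175 · (28.6368)² · 137.91 / (1293 · 1628) = 9.40226 K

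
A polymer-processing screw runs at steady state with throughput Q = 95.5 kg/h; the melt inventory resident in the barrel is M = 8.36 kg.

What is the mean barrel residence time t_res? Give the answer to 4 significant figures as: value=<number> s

value=315.1 s

Convert throughput: Q = 95.5 kg/h = 95.5/3600 = 0.0265278 kg/s
Mean residence time: t_res = M/Q_s = 8.36 kg / 0.0265278 kg/s = 315.141 s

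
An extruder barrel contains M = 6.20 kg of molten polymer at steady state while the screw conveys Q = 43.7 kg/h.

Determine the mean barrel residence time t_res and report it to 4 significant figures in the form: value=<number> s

value=510.8 s

Q_s = Q / 3600 = 43.7 / 3600 = 0.0121389 kg/s
t_res = M / Q_s = 6.20 ÷ 0.0121389 = 510.755 s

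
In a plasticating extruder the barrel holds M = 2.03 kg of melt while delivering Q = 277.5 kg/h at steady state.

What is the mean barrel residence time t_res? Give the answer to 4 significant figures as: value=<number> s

value=26.34 s

Convert throughput: Q = 277.5 kg/h = 277.5/3600 = 0.0770833 kg/s
t_res = M / Q_s = 2.03 ÷ 0.0770833 = 26.3351 s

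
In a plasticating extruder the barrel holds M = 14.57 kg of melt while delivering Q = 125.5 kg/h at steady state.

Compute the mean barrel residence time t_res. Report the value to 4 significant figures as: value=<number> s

value=417.9 s

Convert throughput: Q = 125.5 kg/h = 125.5/3600 = 0.0348611 kg/s
t_res = M / Q_s = 14.57 ÷ 0.0348611 = 417.944 s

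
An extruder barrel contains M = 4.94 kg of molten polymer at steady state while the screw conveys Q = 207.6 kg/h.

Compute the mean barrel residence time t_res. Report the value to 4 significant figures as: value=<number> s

value=85.66 s

Q_s = Q / 3600 = 207.6 / 3600 = 0.0576667 kg/s
t_res = M / Q_s = 4.94 ÷ 0.0576667 = 85.6647 s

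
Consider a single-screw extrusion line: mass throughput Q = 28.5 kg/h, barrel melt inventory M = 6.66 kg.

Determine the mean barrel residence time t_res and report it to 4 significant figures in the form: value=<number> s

Q_s = Q / 3600 = 28.5 / 3600 = 0.00791667 kg/s
Mean residence time: t_res = M/Q_s = 6.66 kg / 0.00791667 kg/s = 841.263 s

value=841.3 s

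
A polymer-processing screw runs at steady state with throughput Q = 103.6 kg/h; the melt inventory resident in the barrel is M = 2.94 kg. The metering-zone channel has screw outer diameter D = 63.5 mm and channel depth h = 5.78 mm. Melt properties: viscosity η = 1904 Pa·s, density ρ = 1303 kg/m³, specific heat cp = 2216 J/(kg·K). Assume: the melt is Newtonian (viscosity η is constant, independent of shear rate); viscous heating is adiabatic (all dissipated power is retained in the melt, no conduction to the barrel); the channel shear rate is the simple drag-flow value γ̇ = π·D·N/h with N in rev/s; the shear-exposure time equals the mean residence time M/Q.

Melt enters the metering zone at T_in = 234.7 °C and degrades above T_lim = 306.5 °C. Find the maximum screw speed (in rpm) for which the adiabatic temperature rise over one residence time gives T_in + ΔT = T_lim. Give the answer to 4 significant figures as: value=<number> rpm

Convert throughput: Q = 103.6 kg/h = 103.6/3600 = 0.0287778 kg/s
Mean residence time: t_res = M/Q_s = 2.94 kg / 0.0287778 kg/s = 102.162 s
Convert to metres: D = 0.0635 m, h = 0.00578 m
ΔT_a = T_lim − T_in = 306.5 − 234.7 = 71.8 K
γ̇_max² = ΔT_a·ρ·cp/(η·t_res) = 71.8·1303·2216/(1904·102.162) = 1065.81 s⁻²
γ̇_max = √1065.81 = 32.6468 s⁻¹
N_max = γ̇_max h / (πD) = 32.6468·0.00578/(π·0.0635) = 0.9459 rev/s → ×60 = 56.754 rpm

value=56.75 rpm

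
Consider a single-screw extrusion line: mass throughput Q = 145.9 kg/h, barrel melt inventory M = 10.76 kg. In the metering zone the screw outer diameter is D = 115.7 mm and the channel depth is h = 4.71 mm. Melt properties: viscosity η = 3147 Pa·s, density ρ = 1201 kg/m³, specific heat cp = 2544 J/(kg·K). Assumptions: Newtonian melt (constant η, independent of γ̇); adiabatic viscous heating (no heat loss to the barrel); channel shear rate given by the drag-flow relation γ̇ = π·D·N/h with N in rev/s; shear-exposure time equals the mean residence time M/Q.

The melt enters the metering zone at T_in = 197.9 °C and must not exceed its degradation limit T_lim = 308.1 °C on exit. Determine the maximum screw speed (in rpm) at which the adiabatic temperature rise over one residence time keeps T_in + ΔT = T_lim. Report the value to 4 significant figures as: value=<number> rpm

value=15.61 rpm

Throughput in SI: Q_s = 145.9 kg/h ÷ 3600 s/h = 0.0405278 kg/s
t_res = M / Q_s = 10.76 / 0.0405278 = 265.497 s
Convert to metres: D = 0.1157 m, h = 0.00471 m
ΔT_a = T_lim − T_in = 308.1 − 197.9 = 110.2 K
γ̇_max² = ΔT_a·ρ·cp / (η·t_res) = [110.2 × 1201 × 2544] / [3147 × 265.497] = 402.982 s⁻²
γ̇_max = sqrt(402.982) = 20.0744 s⁻¹
N_max = γ̇_max·h / (π·D) = 20.0744 · 0.00471 / (π · 0.1157) = 0.260124 rev/s = 15.6074 rpm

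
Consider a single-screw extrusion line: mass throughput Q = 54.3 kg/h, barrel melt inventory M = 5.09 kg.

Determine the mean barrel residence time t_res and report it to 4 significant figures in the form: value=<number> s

value=337.5 s

Q_s = Q / 3600 = 54.3 / 3600 = 0.0150833 kg/s
Mean residence time: t_res = M/Q_s = 5.09 kg / 0.0150833 kg/s = 337.459 s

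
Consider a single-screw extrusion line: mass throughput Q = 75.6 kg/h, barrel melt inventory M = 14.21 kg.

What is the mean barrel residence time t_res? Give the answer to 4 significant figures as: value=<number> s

value=676.7 s

Convert throughput: Q = 75.6 kg/h = 75.6/3600 = 0.021 kg/s
Mean residence time: t_res = M/Q_s = 14.21 kg / 0.021 kg/s = 676.667 s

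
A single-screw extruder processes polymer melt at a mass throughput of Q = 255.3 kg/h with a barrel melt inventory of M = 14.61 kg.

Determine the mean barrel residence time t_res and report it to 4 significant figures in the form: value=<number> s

value=206.0 s

Throughput in SI: Q_s = 255.3 kg/h ÷ 3600 s/h = 0.0709167 kg/s
t_res = M / Q_s = 14.61 ÷ 0.0709167 = 206.016 s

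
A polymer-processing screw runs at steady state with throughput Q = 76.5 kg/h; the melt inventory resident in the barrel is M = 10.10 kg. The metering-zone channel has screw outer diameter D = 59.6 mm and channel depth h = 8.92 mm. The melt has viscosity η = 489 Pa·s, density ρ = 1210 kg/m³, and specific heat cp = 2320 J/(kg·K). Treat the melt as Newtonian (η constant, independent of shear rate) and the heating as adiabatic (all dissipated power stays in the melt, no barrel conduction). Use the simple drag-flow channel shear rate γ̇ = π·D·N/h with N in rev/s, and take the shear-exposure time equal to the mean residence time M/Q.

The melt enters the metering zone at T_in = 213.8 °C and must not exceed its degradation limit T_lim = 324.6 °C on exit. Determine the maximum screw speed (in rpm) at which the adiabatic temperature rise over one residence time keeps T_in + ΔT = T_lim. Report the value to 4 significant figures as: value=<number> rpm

value=104.6 rpm

Convert throughput: Q = 76.5 kg/h = 76.5/3600 = 0.02125 kg/s
t_res = M / Q_s = 10.10 ÷ 0.02125 = 475.294 s
D = 59.6 mm = 0.0596 m;  h = 8.92 mm = 0.00892 m
ΔT_a = T_lim − T_in = 324.6 °C − 213.8 °C = 110.8 K
γ̇_max² = ΔT_a·ρ·cp / (η·t_res) = [110.8 × 1210 × 2320] / [489 × 475.294] = 1338.26 s⁻²
γ̇_max = √1338.26 = 36.5823 s⁻¹
Solve γ̇ = πDN/h for N: N_max = γ̇_max·h/(π·D) = 36.5823 × 0.00892 / (π × 0.0596) = 1.74277 rev/s = 104.566 rpm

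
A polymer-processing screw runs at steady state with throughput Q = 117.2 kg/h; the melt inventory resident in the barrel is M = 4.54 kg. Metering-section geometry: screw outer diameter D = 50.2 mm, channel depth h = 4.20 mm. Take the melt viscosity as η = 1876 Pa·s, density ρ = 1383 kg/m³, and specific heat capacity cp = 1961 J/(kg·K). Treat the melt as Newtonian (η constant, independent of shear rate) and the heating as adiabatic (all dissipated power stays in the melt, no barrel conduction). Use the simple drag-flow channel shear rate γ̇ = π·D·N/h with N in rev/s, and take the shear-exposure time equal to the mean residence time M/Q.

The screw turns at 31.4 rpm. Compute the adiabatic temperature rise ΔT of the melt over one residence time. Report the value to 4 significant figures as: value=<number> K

value=37.25 K

Throughput in SI: Q_s = 117.2 kg/h ÷ 3600 s/h = 0.0325556 kg/s
Mean residence time: t_res = M/Q_s = 4.54 kg / 0.0325556 kg/s = 139.454 s
Convert to SI: D = 0.0502 m, h = 0.0042 m, N = 31.4/60 = 0.523333 rev/s
γ̇ = π D N / h = (π)(0.0502)(0.523333) / 0.0042 = 19.6509 s⁻¹
ΔT = η·γ̇²·t_res / (ρ·cp) = 1876 · (19.6509)² · 139.454 / (1383 · 1961) = 37.2503 K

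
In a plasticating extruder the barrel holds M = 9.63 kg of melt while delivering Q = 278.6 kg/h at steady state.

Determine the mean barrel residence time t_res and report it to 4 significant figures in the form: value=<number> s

value=124.4 s

Throughput in SI: Q_s = 278.6 kg/h ÷ 3600 s/h = 0.0773889 kg/s
Mean residence time: t_res = M/Q_s = 9.63 kg / 0.0773889 kg/s = 124.436 s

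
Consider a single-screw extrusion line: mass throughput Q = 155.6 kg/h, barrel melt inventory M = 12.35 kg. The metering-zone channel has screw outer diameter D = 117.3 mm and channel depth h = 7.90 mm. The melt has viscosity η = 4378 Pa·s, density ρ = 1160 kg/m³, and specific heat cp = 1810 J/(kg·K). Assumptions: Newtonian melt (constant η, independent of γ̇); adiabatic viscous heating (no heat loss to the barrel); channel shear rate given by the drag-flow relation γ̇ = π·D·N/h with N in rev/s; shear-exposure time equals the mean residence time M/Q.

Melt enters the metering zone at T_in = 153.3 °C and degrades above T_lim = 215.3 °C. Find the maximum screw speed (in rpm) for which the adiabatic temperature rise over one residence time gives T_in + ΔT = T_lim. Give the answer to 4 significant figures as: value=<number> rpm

Throughput in SI: Q_s = 155.6 kg/h ÷ 3600 s/h = 0.0432222 kg/s
t_res = M / Q_s = 12.35 ÷ 0.0432222 = 285.733 s
Geometry in SI: D = 117.3 mm → 0.1173 m, h = 7.90 mm → 0.0079 m
ΔT_a = T_lim − T_in = 215.3 °C − 153.3 °C = 62 K
Invert ΔT = ηγ̇²t_res/(ρcp) for γ̇: γ̇_max² = ΔT_a ρ cp / (η t_res) = 62·1160·1810 / (4378·285.733) = 104.062 s⁻²
Take the square root: γ̇_max = √(104.062) = 10.2011 s⁻¹
Solve γ̇ = πDN/h for N: N_max = γ̇_max·h/(π·D) = 10.2011 × 0.0079 / (π × 0.1173) = 0.218688 rev/s = 13.1213 rpm

value=13.12 rpm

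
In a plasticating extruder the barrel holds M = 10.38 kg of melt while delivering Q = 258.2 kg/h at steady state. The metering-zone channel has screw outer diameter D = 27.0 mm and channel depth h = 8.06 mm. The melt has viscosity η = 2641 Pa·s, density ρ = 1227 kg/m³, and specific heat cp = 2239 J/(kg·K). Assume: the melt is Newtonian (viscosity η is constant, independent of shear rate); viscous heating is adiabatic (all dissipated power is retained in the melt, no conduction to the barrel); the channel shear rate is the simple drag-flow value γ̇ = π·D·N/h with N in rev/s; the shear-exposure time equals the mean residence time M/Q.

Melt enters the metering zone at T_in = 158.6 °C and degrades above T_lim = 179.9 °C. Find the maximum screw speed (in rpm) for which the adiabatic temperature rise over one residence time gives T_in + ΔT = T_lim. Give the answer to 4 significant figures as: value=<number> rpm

Throughput in SI: Q_s = 258.2 kg/h ÷ 3600 s/h = 0.0717222 kg/s
t_res = M / Q_s = 10.38 / 0.0717222 = 144.725 s
Convert to metres: D = 0.027 m, h = 0.00806 m
ΔT_a = T_lim − T_in = 179.9 − 158.6 = 21.3 K
γ̇_max² = ΔT_a·ρ·cp / (η·t_res) = [21.3 × 1227 × 2239] / [2641 × 144.725] = 153.097 s⁻²
Take the square root: γ̇_max = √(153.097) = 12.3732 s⁻¹
N_max = γ̇_max h / (πD) = 12.3732·0.00806/(π·0.027) = 1.17572 rev/s → ×60 = 70.5433 rpm

value=70.54 rpm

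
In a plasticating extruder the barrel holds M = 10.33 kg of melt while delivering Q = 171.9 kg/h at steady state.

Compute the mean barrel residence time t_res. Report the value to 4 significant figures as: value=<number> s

value=216.3 s

Q_s = Q / 3600 = 171.9 / 3600 = 0.04775 kg/s
t_res = M / Q_s = 10.33 / 0.04775 = 216.335 s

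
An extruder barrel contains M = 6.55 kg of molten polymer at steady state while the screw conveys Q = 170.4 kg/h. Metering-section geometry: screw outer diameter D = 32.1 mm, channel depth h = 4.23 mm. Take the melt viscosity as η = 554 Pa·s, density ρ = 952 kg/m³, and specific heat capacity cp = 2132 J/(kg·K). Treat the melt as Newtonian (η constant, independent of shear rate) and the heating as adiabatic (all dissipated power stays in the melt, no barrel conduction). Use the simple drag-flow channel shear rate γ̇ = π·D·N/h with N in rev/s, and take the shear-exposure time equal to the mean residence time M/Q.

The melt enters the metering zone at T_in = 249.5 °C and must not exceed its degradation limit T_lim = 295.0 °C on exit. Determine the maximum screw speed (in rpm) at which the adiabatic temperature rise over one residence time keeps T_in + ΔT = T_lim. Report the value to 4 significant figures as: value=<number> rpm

Convert throughput: Q = 170.4 kg/h = 170.4/3600 = 0.0473333 kg/s
t_res = M / Q_s = 6.55 / 0.0473333 = 138.38 s
Convert to metres: D = 0.0321 m, h = 0.00423 m
ΔT_a = T_lim − T_in = 295.0 °C − 249.5 °C = 45.5 K
γ̇_max² = ΔT_a·ρ·cp/(η·t_res) = 45.5·952·2132/(554·138.38) = 1204.62 s⁻²
γ̇_max = √1204.62 = 34.7077 s⁻¹
N_max = γ̇_max·h / (π·D) = 34.7077 · 0.00423 / (π · 0.0321) = 1.45583 rev/s = 87.3499 rpm

value=87.35 rpm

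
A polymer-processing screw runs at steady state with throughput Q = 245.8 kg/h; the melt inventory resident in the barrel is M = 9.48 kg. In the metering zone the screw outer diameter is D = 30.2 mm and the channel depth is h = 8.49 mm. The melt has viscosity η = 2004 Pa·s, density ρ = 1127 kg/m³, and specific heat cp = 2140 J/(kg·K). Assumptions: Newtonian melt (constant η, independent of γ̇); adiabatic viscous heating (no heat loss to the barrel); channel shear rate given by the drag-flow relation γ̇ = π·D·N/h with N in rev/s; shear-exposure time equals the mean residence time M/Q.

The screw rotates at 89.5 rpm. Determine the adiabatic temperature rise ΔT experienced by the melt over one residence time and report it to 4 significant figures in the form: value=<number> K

value=32.06 K

Convert throughput: Q = 245.8 kg/h = 245.8/3600 = 0.0682778 kg/s
t_res = M / Q_s = 9.48 ÷ 0.0682778 = 138.845 s
Geometry in metres: D = 30.2 mm → 0.0302 m, h = 8.49 mm → 0.00849 m; screw speed N = 89.5 rpm = 1.49167 rev/s
γ̇ = π D N / h = (π)(0.0302)(1.49167) / 0.00849 = 16.6694 s⁻¹
ΔT = η·γ̇²·t_res / (ρ·cp) = 2004 · (16.6694)² · 138.845 / (1127 · 2140) = 32.0576 K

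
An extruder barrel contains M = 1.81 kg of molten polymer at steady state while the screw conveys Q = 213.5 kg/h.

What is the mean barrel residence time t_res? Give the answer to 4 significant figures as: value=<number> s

Throughput in SI: Q_s = 213.5 kg/h ÷ 3600 s/h = 0.0593056 kg/s
t_res = M / Q_s = 1.81 / 0.0593056 = 30.5199 s

value=30.52 s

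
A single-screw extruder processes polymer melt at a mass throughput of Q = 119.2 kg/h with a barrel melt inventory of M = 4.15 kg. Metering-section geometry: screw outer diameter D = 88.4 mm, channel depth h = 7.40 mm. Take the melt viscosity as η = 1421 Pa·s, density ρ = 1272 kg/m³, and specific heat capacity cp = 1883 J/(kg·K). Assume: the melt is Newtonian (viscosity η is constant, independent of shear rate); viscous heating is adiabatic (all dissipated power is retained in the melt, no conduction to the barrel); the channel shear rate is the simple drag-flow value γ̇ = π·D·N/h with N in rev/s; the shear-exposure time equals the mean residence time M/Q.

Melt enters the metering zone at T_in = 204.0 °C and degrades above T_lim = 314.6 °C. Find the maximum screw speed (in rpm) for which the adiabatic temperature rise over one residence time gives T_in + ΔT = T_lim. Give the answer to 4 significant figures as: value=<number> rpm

value=61.66 rpm

Q_s = Q / 3600 = 119.2 / 3600 = 0.0331111 kg/s
t_res = M / Q_s = 4.15 / 0.0331111 = 125.336 s
Convert to metres: D = 0.0884 m, h = 0.0074 m
ΔT_a = T_lim − T_in = 314.6 °C − 204.0 °C = 110.6 K
Invert ΔT = ηγ̇²t_res/(ρcp) for γ̇: γ̇_max² = ΔT_a ρ cp / (η t_res) = 110.6·1272·1883 / (1421·125.336) = 1487.39 s⁻²
γ̇_max = sqrt(1487.39) = 38.5667 s⁻¹
Solve γ̇ = πDN/h for N: N_max = γ̇_max·h/(π·D) = 38.5667 × 0.0074 / (π × 0.0884) = 1.02764 rev/s = 61.6585 rpm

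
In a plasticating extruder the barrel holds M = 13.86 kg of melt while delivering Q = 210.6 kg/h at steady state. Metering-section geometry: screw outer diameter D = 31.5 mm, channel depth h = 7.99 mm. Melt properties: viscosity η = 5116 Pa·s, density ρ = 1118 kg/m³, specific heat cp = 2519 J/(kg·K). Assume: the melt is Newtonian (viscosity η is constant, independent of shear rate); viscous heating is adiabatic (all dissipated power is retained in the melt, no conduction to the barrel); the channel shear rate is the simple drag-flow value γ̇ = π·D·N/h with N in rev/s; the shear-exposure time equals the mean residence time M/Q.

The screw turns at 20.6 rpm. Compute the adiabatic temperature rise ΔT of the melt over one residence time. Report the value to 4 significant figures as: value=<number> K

value=7.783 K

Q_s = Q / 3600 = 210.6 / 3600 = 0.0585 kg/s
t_res = M / Q_s = 13.86 ÷ 0.0585 = 236.923 s
Convert to SI: D = 0.0315 m, h = 0.00799 m, N = 20.6/60 = 0.343333 rev/s
γ̇ = π·D·N / h = π · 0.0315 · 0.343333 / 0.00799 = 4.25236 s⁻¹
Adiabatic rise: ΔT = η γ̇² t_res / (ρ cp) = 5116·(4.25236)²·236.923 / (1118·2519) = 7.78264 K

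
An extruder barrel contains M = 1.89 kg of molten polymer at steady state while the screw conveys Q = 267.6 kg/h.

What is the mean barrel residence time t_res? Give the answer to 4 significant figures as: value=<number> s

value=25.43 s

Throughput in SI: Q_s = 267.6 kg/h ÷ 3600 s/h = 0.0743333 kg/s
Mean residence time: t_res = M/Q_s = 1.89 kg / 0.0743333 kg/s = 25.426 s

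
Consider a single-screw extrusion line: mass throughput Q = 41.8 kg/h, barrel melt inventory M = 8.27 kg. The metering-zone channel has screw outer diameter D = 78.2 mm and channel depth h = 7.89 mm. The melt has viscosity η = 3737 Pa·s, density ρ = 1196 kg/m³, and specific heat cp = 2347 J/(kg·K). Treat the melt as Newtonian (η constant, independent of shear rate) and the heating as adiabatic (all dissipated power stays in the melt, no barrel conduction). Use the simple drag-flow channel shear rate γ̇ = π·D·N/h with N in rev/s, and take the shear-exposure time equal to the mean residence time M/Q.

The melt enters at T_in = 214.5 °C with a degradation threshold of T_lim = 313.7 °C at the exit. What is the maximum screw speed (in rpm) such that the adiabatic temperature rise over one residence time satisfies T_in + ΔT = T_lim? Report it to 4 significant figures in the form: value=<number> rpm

Q_s = Q / 3600 = 41.8 / 3600 = 0.0116111 kg/s
Mean residence time: t_res = M/Q_s = 8.27 kg / 0.0116111 kg/s = 712.249 s
D = 78.2 mm = 0.0782 m;  h = 7.89 mm = 0.00789 m
ΔT_a = T_lim − T_in = 313.7 − 214.5 = 99.2 K
γ̇_max² = ΔT_a·ρ·cp / (η·t_res) = [99.2 × 1196 × 2347] / [3737 × 712.249] = 104.617 s⁻²
γ̇_max = √104.617 = 10.2282 s⁻¹
Solve γ̇ = πDN/h for N: N_max = γ̇_max·h/(π·D) = 10.2282 × 0.00789 / (π × 0.0782) = 0.328489 rev/s = 19.7093 rpm

value=19.71 rpm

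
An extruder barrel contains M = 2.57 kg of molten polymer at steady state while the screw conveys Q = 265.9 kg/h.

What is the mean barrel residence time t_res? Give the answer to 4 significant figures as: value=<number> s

value=34.80 s

Throughput in SI: Q_s = 265.9 kg/h ÷ 3600 s/h = 0.0738611 kg/s
t_res = M / Q_s = 2.57 ÷ 0.0738611 = 34.795 s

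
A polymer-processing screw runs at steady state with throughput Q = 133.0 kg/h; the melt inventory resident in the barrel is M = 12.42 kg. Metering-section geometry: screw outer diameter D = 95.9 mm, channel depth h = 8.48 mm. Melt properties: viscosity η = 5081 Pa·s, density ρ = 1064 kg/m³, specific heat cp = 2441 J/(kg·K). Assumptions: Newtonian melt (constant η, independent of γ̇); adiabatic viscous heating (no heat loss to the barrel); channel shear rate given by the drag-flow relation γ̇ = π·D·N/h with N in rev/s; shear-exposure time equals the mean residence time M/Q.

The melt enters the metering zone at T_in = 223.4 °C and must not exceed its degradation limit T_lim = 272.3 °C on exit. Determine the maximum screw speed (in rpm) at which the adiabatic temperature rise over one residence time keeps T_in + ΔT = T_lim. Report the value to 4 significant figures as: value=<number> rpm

value=14.56 rpm

Convert throughput: Q = 133.0 kg/h = 133.0/3600 = 0.0369444 kg/s
t_res = M / Q_s = 12.42 / 0.0369444 = 336.18 s
Geometry in SI: D = 95.9 mm → 0.0959 m, h = 8.48 mm → 0.00848 m
ΔT_a = T_lim − T_in = 272.3 − 223.4 = 48.9 K
γ̇_max² = ΔT_a·ρ·cp/(η·t_res) = 48.9·1064·2441/(5081·336.18) = 74.3527 s⁻²
Take the square root: γ̇_max = √(74.3527) = 8.6228 s⁻¹
N_max = γ̇_max·h / (π·D) = 8.6228 · 0.00848 / (π · 0.0959) = 0.242703 rev/s = 14.5622 rpm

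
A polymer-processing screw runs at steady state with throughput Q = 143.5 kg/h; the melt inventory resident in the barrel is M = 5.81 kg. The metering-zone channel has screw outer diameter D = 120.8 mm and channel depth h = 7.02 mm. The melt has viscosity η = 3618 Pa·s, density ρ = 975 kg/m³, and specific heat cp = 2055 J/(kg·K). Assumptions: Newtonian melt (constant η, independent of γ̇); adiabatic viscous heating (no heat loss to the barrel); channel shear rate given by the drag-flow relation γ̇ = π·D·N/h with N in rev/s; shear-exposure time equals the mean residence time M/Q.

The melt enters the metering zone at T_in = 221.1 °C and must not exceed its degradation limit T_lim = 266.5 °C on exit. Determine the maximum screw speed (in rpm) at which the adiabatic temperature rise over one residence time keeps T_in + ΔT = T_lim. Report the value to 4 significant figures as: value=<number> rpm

value=14.58 rpm

Convert throughput: Q = 143.5 kg/h = 143.5/3600 = 0.0398611 kg/s
t_res = M / Q_s = 5.81 ÷ 0.0398611 = 145.756 s
D = 120.8 mm = 0.1208 m;  h = 7.02 mm = 0.00702 m
ΔT_a = T_lim − T_in = 266.5 °C − 221.1 °C = 45.4 K
γ̇_max² = ΔT_a·ρ·cp/(η·t_res) = 45.4·975·2055/(3618·145.756) = 172.495 s⁻²
γ̇_max = sqrt(172.495) = 13.1337 s⁻¹
N_max = γ̇_max h / (πD) = 13.1337·0.00702/(π·0.1208) = 0.242945 rev/s → ×60 = 14.5767 rpm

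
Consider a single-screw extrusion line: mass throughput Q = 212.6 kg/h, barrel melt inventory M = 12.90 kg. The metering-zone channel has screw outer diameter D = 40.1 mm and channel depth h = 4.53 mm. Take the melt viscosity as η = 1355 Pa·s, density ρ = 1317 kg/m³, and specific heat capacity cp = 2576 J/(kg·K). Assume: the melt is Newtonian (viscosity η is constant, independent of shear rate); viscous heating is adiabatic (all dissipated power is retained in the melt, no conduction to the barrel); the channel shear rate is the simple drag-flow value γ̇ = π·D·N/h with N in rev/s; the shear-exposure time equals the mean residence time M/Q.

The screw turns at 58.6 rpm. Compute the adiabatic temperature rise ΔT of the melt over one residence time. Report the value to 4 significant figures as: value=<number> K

value=64.36 K

Q_s = Q / 3600 = 212.6 / 3600 = 0.0590556 kg/s
t_res = M / Q_s = 12.90 ÷ 0.0590556 = 218.438 s
Convert to SI: D = 0.0401 m, h = 0.00453 m, N = 58.6/60 = 0.976667 rev/s
γ̇ = π D N / h = (π)(0.0401)(0.976667) / 0.00453 = 27.1608 s⁻¹
Adiabatic rise: ΔT = η γ̇² t_res / (ρ cp) = 1355·(27.1608)²·218.438 / (1317·2576) = 64.3608 K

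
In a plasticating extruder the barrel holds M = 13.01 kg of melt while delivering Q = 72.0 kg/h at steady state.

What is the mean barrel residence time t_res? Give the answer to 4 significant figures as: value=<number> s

Convert throughput: Q = 72.0 kg/h = 72.0/3600 = 0.02 kg/s
Mean residence time: t_res = M/Q_s = 13.01 kg / 0.02 kg/s = 650.5 s

value=650.5 s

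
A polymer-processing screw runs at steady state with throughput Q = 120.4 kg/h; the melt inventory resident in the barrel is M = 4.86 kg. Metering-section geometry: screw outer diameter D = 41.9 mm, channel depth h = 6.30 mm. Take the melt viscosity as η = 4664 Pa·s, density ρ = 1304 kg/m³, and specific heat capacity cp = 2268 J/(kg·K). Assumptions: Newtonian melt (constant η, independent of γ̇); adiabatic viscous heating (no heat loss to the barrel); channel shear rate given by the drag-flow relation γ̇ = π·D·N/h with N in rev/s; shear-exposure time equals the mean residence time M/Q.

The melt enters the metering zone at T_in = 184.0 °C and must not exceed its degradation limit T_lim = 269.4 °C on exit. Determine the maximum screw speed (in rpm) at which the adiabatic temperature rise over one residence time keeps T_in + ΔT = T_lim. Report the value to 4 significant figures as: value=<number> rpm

value=55.43 rpm

Q_s = Q / 3600 = 120.4 / 3600 = 0.0334444 kg/s
Mean residence time: t_res = M/Q_s = 4.86 kg / 0.0334444 kg/s = 145.316 s
D = 41.9 mm = 0.0419 m;  h = 6.30 mm = 0.0063 m
ΔT_a = T_lim − T_in = 269.4 °C − 184.0 °C = 85.4 K
γ̇_max² = ΔT_a·ρ·cp/(η·t_res) = 85.4·1304·2268/(4664·145.316) = 372.656 s⁻²
γ̇_max = sqrt(372.656) = 19.3043 s⁻¹
N_max = γ̇_max·h / (π·D) = 19.3043 · 0.0063 / (π · 0.0419) = 0.923912 rev/s = 55.4347 rpm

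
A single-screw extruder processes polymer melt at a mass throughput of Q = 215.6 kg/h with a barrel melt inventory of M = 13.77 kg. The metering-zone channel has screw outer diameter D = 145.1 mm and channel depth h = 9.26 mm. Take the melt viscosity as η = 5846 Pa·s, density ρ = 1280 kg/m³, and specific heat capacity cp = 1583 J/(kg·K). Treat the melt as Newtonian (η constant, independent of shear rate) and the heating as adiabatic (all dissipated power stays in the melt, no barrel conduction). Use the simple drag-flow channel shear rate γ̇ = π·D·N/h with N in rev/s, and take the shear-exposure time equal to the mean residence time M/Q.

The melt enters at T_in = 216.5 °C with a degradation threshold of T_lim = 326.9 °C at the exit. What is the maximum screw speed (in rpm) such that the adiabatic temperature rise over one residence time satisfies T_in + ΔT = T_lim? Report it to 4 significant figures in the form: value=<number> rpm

value=15.72 rpm

Throughput in SI: Q_s = 215.6 kg/h ÷ 3600 s/h = 0.0598889 kg/s
t_res = M / Q_s = 13.77 ÷ 0.0598889 = 229.926 s
D = 145.1 mm = 0.1451 m;  h = 9.26 mm = 0.00926 m
ΔT_a = T_lim − T_in = 326.9 − 216.5 = 110.4 K
γ̇_max² = ΔT_a·ρ·cp / (η·t_res) = [110.4 × 1280 × 1583] / [5846 × 229.926] = 166.423 s⁻²
Take the square root: γ̇_max = √(166.423) = 12.9005 s⁻¹
N_max = γ̇_max h / (πD) = 12.9005·0.00926/(π·0.1451) = 0.26206 rev/s → ×60 = 15.7236 rpm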